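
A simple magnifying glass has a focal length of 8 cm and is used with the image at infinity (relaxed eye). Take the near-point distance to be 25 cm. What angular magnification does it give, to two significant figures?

3.1

M = D/f = 25/8 = 3.125.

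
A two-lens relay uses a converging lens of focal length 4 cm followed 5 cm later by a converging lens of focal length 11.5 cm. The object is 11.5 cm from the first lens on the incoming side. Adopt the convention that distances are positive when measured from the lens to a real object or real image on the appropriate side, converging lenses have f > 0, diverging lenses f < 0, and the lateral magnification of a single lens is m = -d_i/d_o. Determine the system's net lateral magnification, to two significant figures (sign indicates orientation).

Lens 1: 1/d_i1 = 1/f_1 - 1/d_o1 = 1/4 - 1/11.5 = 0.16304 cm^-1, so d_i1 = 6.133 cm.
m_1 = -(6.133)/11.5 = -0.5333.
Since 6.133 cm > 5 cm, the first image lies past the second lens and serves as a virtual object: d_o2 = L - d_i1 = -1.133 cm.
Lens 2: 1/d_i2 = 1/f_2 - 1/d_o2 = 1/11.5 - 1/(-1.133) = 0.96931 cm^-1, so d_i2 = 1.032 cm.
m_2 = -(1.032)/(-1.133) = 0.9103.
Overall magnification: m = m_1 m_2 = -0.4855.

-0.49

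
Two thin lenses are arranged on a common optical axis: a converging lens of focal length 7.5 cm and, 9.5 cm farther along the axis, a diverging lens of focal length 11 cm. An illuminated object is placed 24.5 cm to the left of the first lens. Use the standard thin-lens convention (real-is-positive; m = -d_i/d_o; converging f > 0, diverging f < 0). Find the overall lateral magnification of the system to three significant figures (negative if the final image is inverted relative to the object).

-0.501

Lens 1: 1/d_i1 = 1/f_1 - 1/d_o1 = 1/7.5 - 1/24.5 = 0.09252 cm^-1, so d_i1 = 10.809 cm.
m_1 = -(10.809)/24.5 = -0.4412.
Since 10.809 cm > 9.5 cm, the first image lies past the second lens and serves as a virtual object: d_o2 = L - d_i1 = -1.309 cm.
Lens 2: 1/d_i2 = 1/f_2 - 1/d_o2 = 1/(-11) - 1/(-1.309) = 0.67314 cm^-1, so d_i2 = 1.486 cm.
m_2 = -(1.486)/(-1.309) = 1.1351.
Total m = m_1 x m_2 = (-0.4412)(1.1351) = -0.5008.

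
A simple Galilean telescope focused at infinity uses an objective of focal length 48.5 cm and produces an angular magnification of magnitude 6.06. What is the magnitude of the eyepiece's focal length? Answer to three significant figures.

8.00 cm

|M| = f_obj/|f_eye|, so |f_eye| = f_obj/|M| = 48.5/6.06 = 8.003 cm.
(The eyepiece is diverging, so its signed focal length is -8.003 cm.)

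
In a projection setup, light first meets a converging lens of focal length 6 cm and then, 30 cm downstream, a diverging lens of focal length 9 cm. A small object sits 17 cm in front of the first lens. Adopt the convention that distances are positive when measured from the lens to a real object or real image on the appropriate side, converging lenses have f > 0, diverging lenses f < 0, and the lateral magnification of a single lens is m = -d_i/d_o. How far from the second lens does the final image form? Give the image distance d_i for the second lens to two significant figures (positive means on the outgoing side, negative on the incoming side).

-6.3 cm

Applying the thin-lens equation to the first lens, 1/6 = 1/17 + 1/d_i1, which gives d_i1 = 9.273 cm.
The intermediate image is 9.273 cm to the right of lens 1, so d_o2 = L - d_i1 = 30 - 9.273 = 20.727 cm.
Applying the thin-lens equation again with f_2 = -9 cm and d_o2 = 20.727 cm gives d_i2 = -6.275 cm.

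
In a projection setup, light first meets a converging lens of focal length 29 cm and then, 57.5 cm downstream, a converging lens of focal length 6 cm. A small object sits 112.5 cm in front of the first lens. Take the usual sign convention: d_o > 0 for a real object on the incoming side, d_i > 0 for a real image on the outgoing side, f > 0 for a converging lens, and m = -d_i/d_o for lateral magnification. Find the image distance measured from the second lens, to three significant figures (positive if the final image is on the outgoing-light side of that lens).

First lens: d_i1 = 1/(1/29 - 1/112.5) = 39.072 cm.
Object distance for lens 2: d_o2 = 57.5 - 39.072 = 18.428 cm.
Second lens: d_i2 = 1/(1/6 - 1/(18.428)) = 8.897 cm.

8.90 cm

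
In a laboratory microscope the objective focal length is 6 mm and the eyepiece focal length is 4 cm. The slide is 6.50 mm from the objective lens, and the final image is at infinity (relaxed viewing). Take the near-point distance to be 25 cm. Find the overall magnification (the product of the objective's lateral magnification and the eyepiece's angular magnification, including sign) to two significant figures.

Convert to cm: f_obj = 6 mm = 0.6 cm; d_o = 6.50 mm = 0.65 cm.
Objective: 1/d_i = 1/f_obj - 1/d_o = 1/0.6 - 1/0.65 = 0.12821 cm^-1, so d_i = 7.800 cm.
m_obj = -d_i/d_o = -7.800/0.65 = -12.000.
Eyepiece angular magnification (image at infinity): M_eye = D/f_e = 25/4 = 6.250.
Overall M = m_obj x M_eye = (-12.000)(6.250) = -75.00.

-75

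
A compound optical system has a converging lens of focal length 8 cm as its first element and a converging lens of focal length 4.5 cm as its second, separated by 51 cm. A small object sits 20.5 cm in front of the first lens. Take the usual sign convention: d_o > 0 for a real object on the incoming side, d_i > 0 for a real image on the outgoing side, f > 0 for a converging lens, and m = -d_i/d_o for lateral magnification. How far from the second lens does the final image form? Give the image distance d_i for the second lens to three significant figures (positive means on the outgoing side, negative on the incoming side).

5.11 cm

Lens 1: 1/d_i1 = 1/f_1 - 1/d_o1 = 1/8 - 1/20.5 = 0.07622 cm^-1, so d_i1 = 13.120 cm.
Object distance for lens 2: d_o2 = 51 - 13.120 = 37.880 cm.
Lens 2: 1/d_i2 = 1/f_2 - 1/d_o2 = 1/4.5 - 1/(37.880) = 0.19582 cm^-1, so d_i2 = 5.107 cm.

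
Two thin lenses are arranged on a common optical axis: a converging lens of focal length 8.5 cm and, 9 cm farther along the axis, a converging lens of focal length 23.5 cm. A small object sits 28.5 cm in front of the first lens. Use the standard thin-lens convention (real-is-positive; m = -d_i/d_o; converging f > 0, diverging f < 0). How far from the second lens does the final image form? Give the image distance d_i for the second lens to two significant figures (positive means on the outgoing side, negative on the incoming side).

2.7 cm

First lens: d_i1 = 1/(1/8.5 - 1/28.5) = 12.113 cm.
This image would form 12.113 cm past lens 1, i.e. 3.113 cm beyond lens 2, so it is a virtual object for lens 2: d_o2 = 9 - 12.113 = -3.113 cm.
Second lens: d_i2 = 1/(1/23.5 - 1/(-3.113)) = 2.748 cm.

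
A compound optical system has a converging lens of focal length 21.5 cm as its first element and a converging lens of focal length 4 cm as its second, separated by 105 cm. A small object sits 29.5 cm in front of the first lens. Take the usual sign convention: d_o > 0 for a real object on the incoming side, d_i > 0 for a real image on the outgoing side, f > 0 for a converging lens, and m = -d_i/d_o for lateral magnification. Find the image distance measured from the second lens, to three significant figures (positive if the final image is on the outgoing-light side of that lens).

4.74 cm

First lens: d_i1 = 1/(1/21.5 - 1/29.5) = 79.281 cm.
The intermediate image is 79.281 cm to the right of lens 1, so d_o2 = L - d_i1 = 105 - 79.281 = 25.719 cm.
Second lens: d_i2 = 1/(1/4 - 1/(25.719)) = 4.737 cm.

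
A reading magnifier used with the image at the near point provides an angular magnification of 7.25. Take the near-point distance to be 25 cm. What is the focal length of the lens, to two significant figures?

4.0 cm

For the image at the near point, M = 1 + D/f.
f = D/(M - 1) = 25/(7.25 - 1) = 4.000 cm.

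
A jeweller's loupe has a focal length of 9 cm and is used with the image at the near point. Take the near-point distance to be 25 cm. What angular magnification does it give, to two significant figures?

M = 1 + D/f = 1 + 25/9 = 3.778.

3.8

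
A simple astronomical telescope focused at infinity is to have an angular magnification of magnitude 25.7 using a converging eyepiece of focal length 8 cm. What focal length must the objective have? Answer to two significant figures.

|M| = f_obj/|f_eye|, so f_obj = |M| x |f_eye| = 25.7 x 8 = 205.600 cm.

210 cm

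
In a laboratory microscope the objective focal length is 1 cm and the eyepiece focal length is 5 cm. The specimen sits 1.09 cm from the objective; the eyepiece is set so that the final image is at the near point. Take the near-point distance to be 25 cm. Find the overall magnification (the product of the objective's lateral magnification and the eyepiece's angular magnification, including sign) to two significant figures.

-67

Objective: 1/d_i = 1/f_obj - 1/d_o = 1/1 - 1/1.09 = 0.08257 cm^-1, so d_i = 12.111 cm.
m_obj = -d_i/d_o = -12.111/1.09 = -11.111.
Eyepiece angular magnification (image at near point): M_eye = 1 + D/f_e = 1 + 25/5 = 6.000.
Overall M = m_obj x M_eye = (-11.111)(6.000) = -66.67.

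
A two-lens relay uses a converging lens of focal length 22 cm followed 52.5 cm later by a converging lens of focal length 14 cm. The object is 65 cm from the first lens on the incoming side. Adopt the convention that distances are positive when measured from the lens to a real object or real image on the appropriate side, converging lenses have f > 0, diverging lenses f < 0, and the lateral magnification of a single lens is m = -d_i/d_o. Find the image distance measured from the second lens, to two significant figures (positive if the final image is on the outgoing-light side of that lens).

Lens 1: 1/d_i1 = 1/f_1 - 1/d_o1 = 1/22 - 1/65 = 0.03007 cm^-1, so d_i1 = 33.256 cm.
Object distance for lens 2: d_o2 = 52.5 - 33.256 = 19.244 cm.
Lens 2: 1/d_i2 = 1/f_2 - 1/d_o2 = 1/14 - 1/(19.244) = 0.01946 cm^-1, so d_i2 = 51.375 cm.

51 cm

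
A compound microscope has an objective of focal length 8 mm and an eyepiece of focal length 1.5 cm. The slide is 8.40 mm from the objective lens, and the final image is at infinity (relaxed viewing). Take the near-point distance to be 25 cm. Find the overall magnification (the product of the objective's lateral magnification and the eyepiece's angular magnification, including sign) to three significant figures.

-333

Convert to cm: f_obj = 8 mm = 0.8 cm; d_o = 8.40 mm = 0.84 cm.
Objective: 1/d_i = 1/f_obj - 1/d_o = 1/0.8 - 1/0.84 = 0.05952 cm^-1, so d_i = 16.800 cm.
m_obj = -d_i/d_o = -16.800/0.84 = -20.000.
Eyepiece angular magnification (image at infinity): M_eye = D/f_e = 25/1.5 = 16.667.
Overall M = m_obj x M_eye = (-20.000)(16.667) = -333.33.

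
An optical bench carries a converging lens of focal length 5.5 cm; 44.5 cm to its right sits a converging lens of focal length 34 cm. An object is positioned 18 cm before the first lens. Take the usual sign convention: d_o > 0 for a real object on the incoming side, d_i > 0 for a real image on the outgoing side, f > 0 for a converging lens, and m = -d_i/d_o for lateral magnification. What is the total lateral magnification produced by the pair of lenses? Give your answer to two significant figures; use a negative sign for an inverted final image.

Lens 1: 1/d_i1 = 1/f_1 - 1/d_o1 = 1/5.5 - 1/18 = 0.12626 cm^-1, so d_i1 = 7.920 cm.
m_1 = -(7.920)/18 = -0.4400.
That image sits 36.580 cm in front of the second lens, so d_o2 = 36.580 cm.
Lens 2: 1/d_i2 = 1/f_2 - 1/d_o2 = 1/34 - 1/(36.580) = 0.00207 cm^-1, so d_i2 = 482.062 cm.
m_2 = -(482.062)/(36.580) = -13.1783.
The system's lateral magnification is m_1 m_2 = (-0.4400)(-13.1783) = 5.7984.

5.8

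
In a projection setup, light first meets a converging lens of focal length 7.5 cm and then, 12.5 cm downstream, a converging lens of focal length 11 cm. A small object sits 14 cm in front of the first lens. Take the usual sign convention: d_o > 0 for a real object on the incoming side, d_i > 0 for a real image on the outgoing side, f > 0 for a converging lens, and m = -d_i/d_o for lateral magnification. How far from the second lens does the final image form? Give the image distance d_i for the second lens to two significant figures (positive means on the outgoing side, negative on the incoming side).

2.7 cm

Applying the thin-lens equation to the first lens, 1/7.5 = 1/14 + 1/d_i1, which gives d_i1 = 16.154 cm.
Since 16.154 cm > 12.5 cm, the first image lies past the second lens and serves as a virtual object: d_o2 = L - d_i1 = -3.654 cm.
Applying the thin-lens equation again with f_2 = 11 cm and d_o2 = -3.654 cm gives d_i2 = 2.743 cm.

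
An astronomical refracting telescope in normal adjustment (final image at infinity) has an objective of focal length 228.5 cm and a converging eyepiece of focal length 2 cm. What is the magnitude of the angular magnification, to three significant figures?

|M| = f_obj/|f_eye| = 228.5/2 = 114.250.

114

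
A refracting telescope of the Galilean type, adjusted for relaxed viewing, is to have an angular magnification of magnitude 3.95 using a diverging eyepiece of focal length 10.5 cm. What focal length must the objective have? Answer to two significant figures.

|M| = f_obj/|f_eye|, so f_obj = |M| x |f_eye| = 3.95 x 10.5 = 41.475 cm.

41 cm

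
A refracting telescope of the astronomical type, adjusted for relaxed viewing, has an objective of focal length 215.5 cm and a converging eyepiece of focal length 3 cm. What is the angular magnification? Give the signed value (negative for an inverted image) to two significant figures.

M = -f_obj/f_eye = -215.5/(3) = -71.833.

-72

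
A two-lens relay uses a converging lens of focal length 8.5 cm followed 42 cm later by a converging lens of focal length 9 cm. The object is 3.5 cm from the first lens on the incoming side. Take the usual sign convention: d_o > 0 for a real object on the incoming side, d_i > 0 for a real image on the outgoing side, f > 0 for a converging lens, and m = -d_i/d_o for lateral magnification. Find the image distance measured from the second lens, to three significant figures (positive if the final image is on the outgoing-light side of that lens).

11.1 cm

First lens: d_i1 = 1/(1/8.5 - 1/3.5) = -5.950 cm.
With d_i1 < 0 the first image is virtual and lies on the object side; the object distance for lens 2 is d_o2 = 42 - (-5.950) = 47.950 cm.
Second lens: d_i2 = 1/(1/9 - 1/(47.950)) = 11.080 cm.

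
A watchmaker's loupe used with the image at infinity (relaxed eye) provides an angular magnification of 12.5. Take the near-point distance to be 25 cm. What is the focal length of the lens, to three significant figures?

For the image at infinity, M = D/f.
f = D/M = 25/12.5 = 2.000 cm.

2.00 cm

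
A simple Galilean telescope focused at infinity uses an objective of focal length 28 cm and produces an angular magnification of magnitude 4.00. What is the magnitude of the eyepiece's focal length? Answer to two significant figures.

7.0 cm

|M| = f_obj/|f_eye|, so |f_eye| = f_obj/|M| = 28/4.0 = 7.000 cm.
(The eyepiece is diverging, so its signed focal length is -7.000 cm.)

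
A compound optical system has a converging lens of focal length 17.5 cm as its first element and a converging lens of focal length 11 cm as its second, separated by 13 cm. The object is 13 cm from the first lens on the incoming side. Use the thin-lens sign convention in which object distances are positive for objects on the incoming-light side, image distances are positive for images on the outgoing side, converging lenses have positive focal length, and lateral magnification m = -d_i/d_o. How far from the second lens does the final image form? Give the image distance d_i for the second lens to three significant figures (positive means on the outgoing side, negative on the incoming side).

13.3 cm

First lens: d_i1 = 1/(1/17.5 - 1/13) = -50.556 cm.
With d_i1 < 0 the first image is virtual and lies on the object side; the object distance for lens 2 is d_o2 = 13 - (-50.556) = 63.556 cm.
Second lens: d_i2 = 1/(1/11 - 1/(63.556)) = 13.302 cm.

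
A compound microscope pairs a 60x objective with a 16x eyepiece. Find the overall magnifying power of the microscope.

The overall magnification of a compound microscope is the product of the objective and eyepiece magnifications:
M = M_obj x M_eye = 60 x 16 = 960.

960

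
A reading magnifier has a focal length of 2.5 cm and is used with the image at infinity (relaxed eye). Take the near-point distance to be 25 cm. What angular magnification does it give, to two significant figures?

M = D/f = 25/2.5 = 10.000.

10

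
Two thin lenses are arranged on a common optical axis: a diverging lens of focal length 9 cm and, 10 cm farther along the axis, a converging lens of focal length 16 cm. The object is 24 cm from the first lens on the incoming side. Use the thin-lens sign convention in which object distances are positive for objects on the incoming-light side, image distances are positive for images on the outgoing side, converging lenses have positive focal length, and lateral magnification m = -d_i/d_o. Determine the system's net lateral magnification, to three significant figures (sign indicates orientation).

-8.00

Applying the thin-lens equation to the first lens, 1/(-9) = 1/24 + 1/d_i1, which gives d_i1 = -6.545 cm.
Its lateral magnification is m_1 = -d_i1/d_o1 = -(-6.545)/24 = 0.2727.
The intermediate image is virtual, 6.545 cm to the left of lens 1, so d_o2 = L - d_i1 = 10 - (-6.545) = 16.545 cm.
Applying the thin-lens equation again with f_2 = 16 cm and d_o2 = 16.545 cm gives d_i2 = 485.333 cm.
m_2 = -(485.333)/(16.545) = -29.3333.
Overall magnification: m = m_1 m_2 = -8.0000.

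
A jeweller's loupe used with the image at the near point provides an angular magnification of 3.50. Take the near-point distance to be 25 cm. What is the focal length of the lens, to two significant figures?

For the image at the near point, M = 1 + D/f.
f = D/(M - 1) = 25/(3.5 - 1) = 10.000 cm.

10 cm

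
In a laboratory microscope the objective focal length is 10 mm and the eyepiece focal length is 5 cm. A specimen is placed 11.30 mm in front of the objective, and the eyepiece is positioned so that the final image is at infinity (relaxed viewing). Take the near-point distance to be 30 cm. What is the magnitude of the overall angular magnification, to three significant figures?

Convert to cm: f_obj = 10 mm = 1 cm; d_o = 11.30 mm = 1.13 cm.
Objective: 1/d_i = 1/f_obj - 1/d_o = 1/1 - 1/1.13 = 0.11504 cm^-1, so d_i = 8.692 cm.
m_obj = -d_i/d_o = -8.692/1.13 = -7.692.
Eyepiece angular magnification (image at infinity): M_eye = D/f_e = 30/5 = 6.000.
Overall M = m_obj x M_eye = (-7.692)(6.000) = -46.15.
|M| = 46.15.

46.2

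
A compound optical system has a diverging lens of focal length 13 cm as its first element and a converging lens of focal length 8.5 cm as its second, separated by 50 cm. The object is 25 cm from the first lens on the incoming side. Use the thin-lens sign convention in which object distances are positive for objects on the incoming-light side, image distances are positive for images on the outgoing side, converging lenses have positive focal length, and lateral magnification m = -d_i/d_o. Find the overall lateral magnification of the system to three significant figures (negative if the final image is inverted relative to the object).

-0.0581

First lens: d_i1 = 1/(1/(-13) - 1/25) = -8.553 cm.
m_1 = -(-8.553)/25 = 0.3421.
The intermediate image is virtual, 8.553 cm to the left of lens 1, so d_o2 = L - d_i1 = 50 - (-8.553) = 58.553 cm.
Second lens: d_i2 = 1/(1/8.5 - 1/(58.553)) = 9.943 cm.
m_2 = -(9.943)/(58.553) = -0.1698.
Overall magnification: m = m_1 m_2 = -0.0581.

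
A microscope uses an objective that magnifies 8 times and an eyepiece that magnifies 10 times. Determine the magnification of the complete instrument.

The overall magnification of a compound microscope is the product of the objective and eyepiece magnifications:
M = M_obj x M_eye = 8 x 10 = 80.

80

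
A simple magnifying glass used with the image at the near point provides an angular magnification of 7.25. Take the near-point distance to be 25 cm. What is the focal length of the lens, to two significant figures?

For the image at the near point, M = 1 + D/f.
f = D/(M - 1) = 25/(7.25 - 1) = 4.000 cm.

4.0 cm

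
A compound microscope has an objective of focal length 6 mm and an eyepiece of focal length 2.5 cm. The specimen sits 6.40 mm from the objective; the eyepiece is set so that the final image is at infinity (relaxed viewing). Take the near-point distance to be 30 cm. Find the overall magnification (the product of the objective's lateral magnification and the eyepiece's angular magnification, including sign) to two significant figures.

Convert to cm: f_obj = 6 mm = 0.6 cm; d_o = 6.40 mm = 0.64 cm.
Objective: 1/d_i = 1/f_obj - 1/d_o = 1/0.6 - 1/0.64 = 0.10417 cm^-1, so d_i = 9.600 cm.
m_obj = -d_i/d_o = -9.600/0.64 = -15.000.
Eyepiece angular magnification (image at infinity): M_eye = D/f_e = 30/2.5 = 12.000.
Overall M = m_obj x M_eye = (-15.000)(12.000) = -180.00.

-180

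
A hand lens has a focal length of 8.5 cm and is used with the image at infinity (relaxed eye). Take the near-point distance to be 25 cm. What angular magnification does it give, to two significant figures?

2.9

M = D/f = 25/8.5 = 2.941.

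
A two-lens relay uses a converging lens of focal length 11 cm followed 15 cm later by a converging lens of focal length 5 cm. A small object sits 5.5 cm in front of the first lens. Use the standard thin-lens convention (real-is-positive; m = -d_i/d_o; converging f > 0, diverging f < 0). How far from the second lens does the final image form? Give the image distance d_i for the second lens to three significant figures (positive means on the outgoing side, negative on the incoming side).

6.19 cm

Lens 1: 1/d_i1 = 1/f_1 - 1/d_o1 = 1/11 - 1/5.5 = -0.09091 cm^-1, so d_i1 = -11.000 cm.
With d_i1 < 0 the first image is virtual and lies on the object side; the object distance for lens 2 is d_o2 = 15 - (-11.000) = 26.000 cm.
Lens 2: 1/d_i2 = 1/f_2 - 1/d_o2 = 1/5 - 1/(26.000) = 0.16154 cm^-1, so d_i2 = 6.190 cm.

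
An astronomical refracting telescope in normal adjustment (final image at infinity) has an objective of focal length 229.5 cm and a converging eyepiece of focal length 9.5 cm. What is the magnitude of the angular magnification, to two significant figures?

|M| = f_obj/|f_eye| = 229.5/9.5 = 24.158.

24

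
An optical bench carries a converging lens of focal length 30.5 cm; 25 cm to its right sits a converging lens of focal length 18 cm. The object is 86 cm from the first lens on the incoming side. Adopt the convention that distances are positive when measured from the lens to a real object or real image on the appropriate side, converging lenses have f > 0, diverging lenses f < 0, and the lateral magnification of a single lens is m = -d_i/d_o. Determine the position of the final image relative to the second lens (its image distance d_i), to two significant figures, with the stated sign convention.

Applying the thin-lens equation to the first lens, 1/30.5 = 1/86 + 1/d_i1, which gives d_i1 = 47.261 cm.
This image would form 47.261 cm past lens 1, i.e. 22.261 cm beyond lens 2, so it is a virtual object for lens 2: d_o2 = 25 - 47.261 = -22.261 cm.
Applying the thin-lens equation again with f_2 = 18 cm and d_o2 = -22.261 cm gives d_i2 = 9.953 cm.

10 cm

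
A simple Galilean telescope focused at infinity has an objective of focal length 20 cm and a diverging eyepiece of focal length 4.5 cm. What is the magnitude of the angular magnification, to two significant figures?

4.4

|M| = f_obj/|f_eye| = 20/4.5 = 4.444.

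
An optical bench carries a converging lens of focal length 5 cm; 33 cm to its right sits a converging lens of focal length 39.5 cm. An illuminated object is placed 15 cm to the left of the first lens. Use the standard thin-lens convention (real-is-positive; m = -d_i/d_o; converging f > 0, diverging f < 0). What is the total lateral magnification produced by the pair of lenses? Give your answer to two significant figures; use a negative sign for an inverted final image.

-1.4

Applying the thin-lens equation to the first lens, 1/5 = 1/15 + 1/d_i1, which gives d_i1 = 7.500 cm.
Its lateral magnification is m_1 = -d_i1/d_o1 = -(7.500)/15 = -0.5000.
The intermediate image is 7.500 cm to the right of lens 1, so d_o2 = L - d_i1 = 33 - 7.500 = 25.500 cm.
Applying the thin-lens equation again with f_2 = 39.5 cm and d_o2 = 25.500 cm gives d_i2 = -71.946 cm.
m_2 = -(-71.946)/(25.500) = 2.8214.
Total m = m_1 x m_2 = (-0.5000)(2.8214) = -1.4107.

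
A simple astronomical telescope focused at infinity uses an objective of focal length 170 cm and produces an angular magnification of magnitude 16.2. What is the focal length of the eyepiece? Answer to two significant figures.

|M| = f_obj/f_eye, so f_eye = f_obj/|M| = 170/16.2 = 10.494 cm.

10 cm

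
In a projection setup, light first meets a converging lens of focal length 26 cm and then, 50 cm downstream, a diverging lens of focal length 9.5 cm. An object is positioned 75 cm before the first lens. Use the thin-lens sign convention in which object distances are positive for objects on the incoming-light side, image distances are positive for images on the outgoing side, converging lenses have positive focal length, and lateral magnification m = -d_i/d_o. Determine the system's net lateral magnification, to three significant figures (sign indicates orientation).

Applying the thin-lens equation to the first lens, 1/26 = 1/75 + 1/d_i1, which gives d_i1 = 39.796 cm.
Its lateral magnification is m_1 = -d_i1/d_o1 = -(39.796)/75 = -0.5306.
That image sits 10.204 cm in front of the second lens, so d_o2 = 10.204 cm.
Applying the thin-lens equation again with f_2 = -9.5 cm and d_o2 = 10.204 cm gives d_i2 = -4.920 cm.
m_2 = -(-4.920)/(10.204) = 0.4821.
Overall magnification: m = m_1 m_2 = -0.2558.

-0.256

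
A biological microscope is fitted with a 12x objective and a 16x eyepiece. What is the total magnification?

The overall magnification of a compound microscope is the product of the objective and eyepiece magnifications:
M = M_obj x M_eye = 12 x 16 = 192.

192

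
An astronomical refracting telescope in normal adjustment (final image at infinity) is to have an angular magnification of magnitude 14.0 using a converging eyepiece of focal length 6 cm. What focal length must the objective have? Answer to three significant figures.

84.0 cm

|M| = f_obj/|f_eye|, so f_obj = |M| x |f_eye| = 14.0 x 6 = 84.000 cm.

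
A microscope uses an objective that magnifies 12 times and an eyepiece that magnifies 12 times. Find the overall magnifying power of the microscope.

144

The overall magnification of a compound microscope is the product of the objective and eyepiece magnifications:
M = M_obj x M_eye = 12 x 12 = 144.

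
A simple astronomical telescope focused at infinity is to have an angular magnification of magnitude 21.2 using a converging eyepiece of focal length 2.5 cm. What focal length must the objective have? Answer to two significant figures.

53 cm

|M| = f_obj/|f_eye|, so f_obj = |M| x |f_eye| = 21.2 x 2.5 = 53.000 cm.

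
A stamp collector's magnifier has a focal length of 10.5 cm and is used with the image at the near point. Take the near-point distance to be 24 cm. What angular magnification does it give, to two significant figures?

3.3

M = 1 + D/f = 1 + 24/10.5 = 3.286.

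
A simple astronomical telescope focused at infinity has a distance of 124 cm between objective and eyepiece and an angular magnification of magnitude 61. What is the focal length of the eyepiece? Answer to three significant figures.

In normal adjustment the tube length equals f_obj + f_eye and |M| = f_obj/f_eye.
So f_obj = 61 f_eye and 61 f_eye + f_eye = 124 cm, giving f_eye = 124/62 = 2.000 cm and f_obj = 122.000 cm.

2.00 cm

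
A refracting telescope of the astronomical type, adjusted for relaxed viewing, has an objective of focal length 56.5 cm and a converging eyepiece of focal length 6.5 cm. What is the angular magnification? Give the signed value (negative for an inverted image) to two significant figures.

M = -f_obj/f_eye = -56.5/(6.5) = -8.692.

-8.7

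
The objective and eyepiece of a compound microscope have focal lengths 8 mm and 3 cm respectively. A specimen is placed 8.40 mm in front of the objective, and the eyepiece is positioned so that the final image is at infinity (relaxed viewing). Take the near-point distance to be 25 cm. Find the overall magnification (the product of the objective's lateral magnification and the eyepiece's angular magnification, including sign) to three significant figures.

-167

Convert to cm: f_obj = 8 mm = 0.8 cm; d_o = 8.40 mm = 0.84 cm.
Objective: 1/d_i = 1/f_obj - 1/d_o = 1/0.8 - 1/0.84 = 0.05952 cm^-1, so d_i = 16.800 cm.
m_obj = -d_i/d_o = -16.800/0.84 = -20.000.
Eyepiece angular magnification (image at infinity): M_eye = D/f_e = 25/3 = 8.333.
Overall M = m_obj x M_eye = (-20.000)(8.333) = -166.67.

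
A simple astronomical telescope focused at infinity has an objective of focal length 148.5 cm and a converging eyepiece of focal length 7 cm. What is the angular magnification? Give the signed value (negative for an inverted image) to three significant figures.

-21.2

M = -f_obj/f_eye = -148.5/(7) = -21.214.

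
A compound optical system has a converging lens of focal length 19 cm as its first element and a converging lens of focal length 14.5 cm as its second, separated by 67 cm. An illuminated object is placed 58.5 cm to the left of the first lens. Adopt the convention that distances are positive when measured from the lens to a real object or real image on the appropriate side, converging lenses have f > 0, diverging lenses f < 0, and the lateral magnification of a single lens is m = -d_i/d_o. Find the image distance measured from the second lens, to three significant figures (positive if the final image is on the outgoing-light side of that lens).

23.1 cm

Applying the thin-lens equation to the first lens, 1/19 = 1/58.5 + 1/d_i1, which gives d_i1 = 28.139 cm.
The intermediate image is 28.139 cm to the right of lens 1, so d_o2 = L - d_i1 = 67 - 28.139 = 38.861 cm.
Applying the thin-lens equation again with f_2 = 14.5 cm and d_o2 = 38.861 cm gives d_i2 = 23.131 cm.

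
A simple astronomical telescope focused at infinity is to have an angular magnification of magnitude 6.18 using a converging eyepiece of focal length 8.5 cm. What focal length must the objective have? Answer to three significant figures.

52.5 cm

|M| = f_obj/|f_eye|, so f_obj = |M| x |f_eye| = 6.18 x 8.5 = 52.530 cm.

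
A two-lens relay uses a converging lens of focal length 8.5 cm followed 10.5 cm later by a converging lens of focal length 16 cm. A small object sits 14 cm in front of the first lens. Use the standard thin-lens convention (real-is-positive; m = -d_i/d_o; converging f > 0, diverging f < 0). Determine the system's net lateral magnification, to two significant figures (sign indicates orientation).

Lens 1: 1/d_i1 = 1/f_1 - 1/d_o1 = 1/8.5 - 1/14 = 0.04622 cm^-1, so d_i1 = 21.636 cm.
m_1 = -(21.636)/14 = -1.5455.
This image would form 21.636 cm past lens 1, i.e. 11.136 cm beyond lens 2, so it is a virtual object for lens 2: d_o2 = 10.5 - 21.636 = -11.136 cm.
Lens 2: 1/d_i2 = 1/f_2 - 1/d_o2 = 1/16 - 1/(-11.136) = 0.15230 cm^-1, so d_i2 = 6.566 cm.
m_2 = -(6.566)/(-11.136) = 0.5896.
Overall magnification: m = m_1 m_2 = -0.9112.

-0.91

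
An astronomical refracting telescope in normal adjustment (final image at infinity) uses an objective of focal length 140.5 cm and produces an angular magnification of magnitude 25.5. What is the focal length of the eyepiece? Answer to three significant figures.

5.51 cm

|M| = f_obj/f_eye, so f_eye = f_obj/|M| = 140.5/25.5 = 5.510 cm.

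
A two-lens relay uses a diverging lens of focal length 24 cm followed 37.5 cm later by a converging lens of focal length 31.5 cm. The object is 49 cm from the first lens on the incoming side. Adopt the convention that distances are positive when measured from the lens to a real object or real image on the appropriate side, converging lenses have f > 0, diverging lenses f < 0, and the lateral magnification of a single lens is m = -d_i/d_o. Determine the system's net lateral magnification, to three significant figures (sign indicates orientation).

Applying the thin-lens equation to the first lens, 1/(-24) = 1/49 + 1/d_i1, which gives d_i1 = -16.110 cm.
Its lateral magnification is m_1 = -d_i1/d_o1 = -(-16.110)/49 = 0.3288.
The intermediate image is virtual, 16.110 cm to the left of lens 1, so d_o2 = L - d_i1 = 37.5 - (-16.110) = 53.610 cm.
Applying the thin-lens equation again with f_2 = 31.5 cm and d_o2 = 53.610 cm gives d_i2 = 76.379 cm.
m_2 = -(76.379)/(53.610) = -1.4247.
The system's lateral magnification is m_1 m_2 = (0.3288)(-1.4247) = -0.4684.

-0.468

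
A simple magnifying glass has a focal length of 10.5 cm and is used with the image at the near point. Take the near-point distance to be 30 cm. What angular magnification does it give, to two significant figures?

3.9

M = 1 + D/f = 1 + 30/10.5 = 3.857.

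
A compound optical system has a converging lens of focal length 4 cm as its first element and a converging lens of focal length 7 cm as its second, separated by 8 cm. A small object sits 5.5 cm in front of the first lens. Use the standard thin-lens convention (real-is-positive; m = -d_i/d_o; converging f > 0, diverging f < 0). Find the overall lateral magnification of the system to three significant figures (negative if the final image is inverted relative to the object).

Lens 1: 1/d_i1 = 1/f_1 - 1/d_o1 = 1/4 - 1/5.5 = 0.06818 cm^-1, so d_i1 = 14.667 cm.
m_1 = -(14.667)/5.5 = -2.6667.
This image would form 14.667 cm past lens 1, i.e. 6.667 cm beyond lens 2, so it is a virtual object for lens 2: d_o2 = 8 - 14.667 = -6.667 cm.
Lens 2: 1/d_i2 = 1/f_2 - 1/d_o2 = 1/7 - 1/(-6.667) = 0.29286 cm^-1, so d_i2 = 3.415 cm.
m_2 = -(3.415)/(-6.667) = 0.5122.
Total m = m_1 x m_2 = (-2.6667)(0.5122) = -1.3659.

-1.37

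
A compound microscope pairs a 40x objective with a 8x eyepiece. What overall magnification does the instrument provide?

The overall magnification of a compound microscope is the product of the objective and eyepiece magnifications:
M = M_obj x M_eye = 40 x 8 = 320.

320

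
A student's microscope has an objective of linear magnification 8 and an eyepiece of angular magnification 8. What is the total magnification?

The overall magnification of a compound microscope is the product of the objective and eyepiece magnifications:
M = M_obj x M_eye = 8 x 8 = 64.

64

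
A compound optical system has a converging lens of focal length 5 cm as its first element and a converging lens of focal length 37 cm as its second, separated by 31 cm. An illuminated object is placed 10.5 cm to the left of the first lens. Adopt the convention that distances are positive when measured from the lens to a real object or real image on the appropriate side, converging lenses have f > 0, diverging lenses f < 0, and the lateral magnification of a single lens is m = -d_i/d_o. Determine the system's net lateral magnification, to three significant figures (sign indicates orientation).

-2.16

Lens 1: 1/d_i1 = 1/f_1 - 1/d_o1 = 1/5 - 1/10.5 = 0.10476 cm^-1, so d_i1 = 9.545 cm.
m_1 = -(9.545)/10.5 = -0.9091.
The intermediate image is 9.545 cm to the right of lens 1, so d_o2 = L - d_i1 = 31 - 9.545 = 21.455 cm.
Lens 2: 1/d_i2 = 1/f_2 - 1/d_o2 = 1/37 - 1/(21.455) = -0.01958 cm^-1, so d_i2 = -51.064 cm.
m_2 = -(-51.064)/(21.455) = 2.3801.
Overall magnification: m = m_1 m_2 = -2.1637.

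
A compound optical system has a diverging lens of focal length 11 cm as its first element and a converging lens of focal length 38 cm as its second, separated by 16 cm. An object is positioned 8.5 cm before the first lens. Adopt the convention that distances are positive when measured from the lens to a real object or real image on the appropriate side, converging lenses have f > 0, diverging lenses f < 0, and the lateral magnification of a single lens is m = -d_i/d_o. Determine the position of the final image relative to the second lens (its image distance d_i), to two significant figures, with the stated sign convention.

First lens: d_i1 = 1/(1/(-11) - 1/8.5) = -4.795 cm.
With d_i1 < 0 the first image is virtual and lies on the object side; the object distance for lens 2 is d_o2 = 16 - (-4.795) = 20.795 cm.
Second lens: d_i2 = 1/(1/38 - 1/(20.795)) = -45.928 cm.

-46 cm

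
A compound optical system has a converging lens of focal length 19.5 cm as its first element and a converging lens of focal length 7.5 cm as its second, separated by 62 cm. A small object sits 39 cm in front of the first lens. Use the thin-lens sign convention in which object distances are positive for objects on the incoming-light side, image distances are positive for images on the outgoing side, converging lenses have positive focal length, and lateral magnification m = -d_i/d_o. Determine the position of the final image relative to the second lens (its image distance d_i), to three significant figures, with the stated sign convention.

Lens 1: 1/d_i1 = 1/f_1 - 1/d_o1 = 1/19.5 - 1/39 = 0.02564 cm^-1, so d_i1 = 39.000 cm.
That image sits 23.000 cm in front of the second lens, so d_o2 = 23.000 cm.
Lens 2: 1/d_i2 = 1/f_2 - 1/d_o2 = 1/7.5 - 1/(23.000) = 0.08986 cm^-1, so d_i2 = 11.129 cm.

11.1 cm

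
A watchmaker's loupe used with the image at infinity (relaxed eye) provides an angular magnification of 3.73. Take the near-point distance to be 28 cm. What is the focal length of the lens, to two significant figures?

7.5 cm

For the image at infinity, M = D/f.
f = D/M = 28/3.73 = 7.507 cm.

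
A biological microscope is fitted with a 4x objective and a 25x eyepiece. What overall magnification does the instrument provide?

100

The overall magnification of a compound microscope is the product of the objective and eyepiece magnifications:
M = M_obj x M_eye = 4 x 25 = 100.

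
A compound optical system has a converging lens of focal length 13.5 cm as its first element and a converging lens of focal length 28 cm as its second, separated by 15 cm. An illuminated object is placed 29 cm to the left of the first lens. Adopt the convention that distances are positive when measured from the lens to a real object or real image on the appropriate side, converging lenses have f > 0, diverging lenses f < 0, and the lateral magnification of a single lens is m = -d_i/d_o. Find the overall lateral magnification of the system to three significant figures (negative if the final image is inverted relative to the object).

-0.637

Applying the thin-lens equation to the first lens, 1/13.5 = 1/29 + 1/d_i1, which gives d_i1 = 25.258 cm.
Its lateral magnification is m_1 = -d_i1/d_o1 = -(25.258)/29 = -0.8710.
This image would form 25.258 cm past lens 1, i.e. 10.258 cm beyond lens 2, so it is a virtual object for lens 2: d_o2 = 15 - 25.258 = -10.258 cm.
Applying the thin-lens equation again with f_2 = 28 cm and d_o2 = -10.258 cm gives d_i2 = 7.508 cm.
m_2 = -(7.508)/(-10.258) = 0.7319.
Overall magnification: m = m_1 m_2 = -0.6374.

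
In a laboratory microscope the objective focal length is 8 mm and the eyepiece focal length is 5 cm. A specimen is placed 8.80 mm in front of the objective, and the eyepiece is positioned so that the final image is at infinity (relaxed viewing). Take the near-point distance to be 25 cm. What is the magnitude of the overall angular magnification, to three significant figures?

Convert to cm: f_obj = 8 mm = 0.8 cm; d_o = 8.80 mm = 0.88 cm.
Objective: 1/d_i = 1/f_obj - 1/d_o = 1/0.8 - 1/0.88 = 0.11364 cm^-1, so d_i = 8.800 cm.
m_obj = -d_i/d_o = -8.800/0.88 = -10.000.
Eyepiece angular magnification (image at infinity): M_eye = D/f_e = 25/5 = 5.000.
Overall M = m_obj x M_eye = (-10.000)(5.000) = -50.00.
|M| = 50.00.

50.0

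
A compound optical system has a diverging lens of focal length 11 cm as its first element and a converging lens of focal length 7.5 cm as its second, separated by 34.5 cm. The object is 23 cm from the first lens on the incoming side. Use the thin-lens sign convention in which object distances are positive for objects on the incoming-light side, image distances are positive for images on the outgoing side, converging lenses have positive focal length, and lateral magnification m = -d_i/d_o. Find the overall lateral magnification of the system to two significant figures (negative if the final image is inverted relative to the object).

-0.070

Applying the thin-lens equation to the first lens, 1/(-11) = 1/23 + 1/d_i1, which gives d_i1 = -7.441 cm.
Its lateral magnification is m_1 = -d_i1/d_o1 = -(-7.441)/23 = 0.3235.
With d_i1 < 0 the first image is virtual and lies on the object side; the object distance for lens 2 is d_o2 = 34.5 - (-7.441) = 41.941 cm.
Applying the thin-lens equation again with f_2 = 7.5 cm and d_o2 = 41.941 cm gives d_i2 = 9.133 cm.
m_2 = -(9.133)/(41.941) = -0.2178.
Total m = m_1 x m_2 = (0.3235)(-0.2178) = -0.0705.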